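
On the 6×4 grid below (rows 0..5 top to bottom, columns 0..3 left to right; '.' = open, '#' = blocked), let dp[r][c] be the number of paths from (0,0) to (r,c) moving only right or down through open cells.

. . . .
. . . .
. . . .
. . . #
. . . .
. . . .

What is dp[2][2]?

6

r\c   0   1   2   3
  0   1   1   1   1
  1   1   2   3   4
  2   1   3   6  10
  3   1   4  10   0
  4   1   5  15  15
  5   1   6  21  36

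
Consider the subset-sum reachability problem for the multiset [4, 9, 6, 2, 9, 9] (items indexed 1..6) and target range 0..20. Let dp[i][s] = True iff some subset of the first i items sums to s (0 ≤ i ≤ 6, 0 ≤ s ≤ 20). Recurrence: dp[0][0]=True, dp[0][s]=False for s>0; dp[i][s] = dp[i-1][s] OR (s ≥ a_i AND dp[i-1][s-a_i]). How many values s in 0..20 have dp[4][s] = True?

13

i\s   0   1   2   3   4   5   6   7   8   9  10  11  12  13  14  15  16  17  18  19  20
  0   T   F   F   F   F   F   F   F   F   F   F   F   F   F   F   F   F   F   F   F   F
  1   T   F   F   F   T   F   F   F   F   F   F   F   F   F   F   F   F   F   F   F   F
  2   T   F   F   F   T   F   F   F   F   T   F   F   F   T   F   F   F   F   F   F   F
  3   T   F   F   F   T   F   T   F   F   T   T   F   F   T   F   T   F   F   F   T   F
  4   T   F   T   F   T   F   T   F   T   T   T   T   T   T   F   T   F   T   F   T   F
  5   T   F   T   F   T   F   T   F   T   T   T   T   T   T   F   T   F   T   T   T   T
  6   T   F   T   F   T   F   T   F   T   T   T   T   T   T   F   T   F   T   T   T   T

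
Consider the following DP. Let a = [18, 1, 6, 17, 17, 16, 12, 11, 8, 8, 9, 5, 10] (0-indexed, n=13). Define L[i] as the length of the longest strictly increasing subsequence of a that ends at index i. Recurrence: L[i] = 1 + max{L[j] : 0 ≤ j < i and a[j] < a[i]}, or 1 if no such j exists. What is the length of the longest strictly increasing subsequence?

5

   i    0    1    2    3    4    5    6    7    8    9   10   11   12
a[i]   18    1    6   17   17   16   12   11    8    8    9    5   10
L[i]    1    1    2    3    3    3    3    3    3    3    4    2    5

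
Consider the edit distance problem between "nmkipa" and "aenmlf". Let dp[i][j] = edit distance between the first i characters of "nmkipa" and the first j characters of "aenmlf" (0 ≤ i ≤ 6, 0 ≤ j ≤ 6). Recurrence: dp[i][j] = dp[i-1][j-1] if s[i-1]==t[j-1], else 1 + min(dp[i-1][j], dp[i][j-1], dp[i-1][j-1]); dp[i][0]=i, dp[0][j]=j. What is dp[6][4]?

6

   ''  a  e  n  m  l  f
''  0  1  2  3  4  5  6
 n  1  1  2  2  3  4  5
 m  2  2  2  3  2  3  4
 k  3  3  3  3  3  3  4
 i  4  4  4  4  4  4  4
 p  5  5  5  5  5  5  5
 a  6  5  6  6  6  6  6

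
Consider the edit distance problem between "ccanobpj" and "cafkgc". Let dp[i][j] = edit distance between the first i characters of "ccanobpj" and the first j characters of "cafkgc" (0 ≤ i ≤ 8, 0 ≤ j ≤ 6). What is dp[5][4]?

3

   ''  c  a  f  k  g  c
''  0  1  2  3  4  5  6
 c  1  0  1  2  3  4  5
 c  2  1  1  2  3  4  4
 a  3  2  1  2  3  4  5
 n  4  3  2  2  3  4  5
 o  5  4  3  3  3  4  5
 b  6  5  4  4  4  4  5
 p  7  6  5  5  5  5  5
 j  8  7  6  6  6  6  6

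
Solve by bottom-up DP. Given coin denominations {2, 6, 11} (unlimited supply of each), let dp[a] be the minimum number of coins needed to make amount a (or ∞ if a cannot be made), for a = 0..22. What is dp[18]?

3

 a  0  1  2  3  4  5  6  7  8  9 10 11 12 13 14 15 16 17 18 19 20 21 22
dp  0  -  1  -  2  -  1  -  2  -  3  1  2  2  3  3  4  2  3  3  4  4  2
(- denotes ∞ / unreachable)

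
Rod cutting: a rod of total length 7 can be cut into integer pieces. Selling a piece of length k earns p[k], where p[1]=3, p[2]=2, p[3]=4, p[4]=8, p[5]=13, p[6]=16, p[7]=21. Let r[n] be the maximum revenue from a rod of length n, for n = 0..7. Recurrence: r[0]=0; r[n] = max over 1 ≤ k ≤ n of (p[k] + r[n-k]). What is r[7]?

21

   n    0    1    2    3    4    5    6    7
r[n]    0    3    6    9   12   15   18   21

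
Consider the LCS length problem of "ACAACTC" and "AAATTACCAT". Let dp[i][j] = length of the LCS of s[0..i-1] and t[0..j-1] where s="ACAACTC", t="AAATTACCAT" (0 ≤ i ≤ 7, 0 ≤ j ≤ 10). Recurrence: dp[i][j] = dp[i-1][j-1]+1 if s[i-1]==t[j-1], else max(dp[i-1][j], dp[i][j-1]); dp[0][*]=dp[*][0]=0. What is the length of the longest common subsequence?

5

   ''  A  A  A  T  T  A  C  C  A  T
''  0  0  0  0  0  0  0  0  0  0  0
 A  0  1  1  1  1  1  1  1  1  1  1
 C  0  1  1  1  1  1  1  2  2  2  2
 A  0  1  2  2  2  2  2  2  2  3  3
 A  0  1  2  3  3  3  3  3  3  3  3
 C  0  1  2  3  3  3  3  4  4  4  4
 T  0  1  2  3  4  4  4  4  4  4  5
 C  0  1  2  3  4  4  4  5  5  5  5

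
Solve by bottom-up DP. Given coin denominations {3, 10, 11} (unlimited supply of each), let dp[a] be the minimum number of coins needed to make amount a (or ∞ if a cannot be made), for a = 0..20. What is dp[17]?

 a  0  1  2  3  4  5  6  7  8  9 10 11 12 13 14 15 16 17 18 19 20
dp  0  -  -  1  -  -  2  -  -  3  1  1  4  2  2  5  3  3  6  4  2
(- denotes ∞ / unreachable)

3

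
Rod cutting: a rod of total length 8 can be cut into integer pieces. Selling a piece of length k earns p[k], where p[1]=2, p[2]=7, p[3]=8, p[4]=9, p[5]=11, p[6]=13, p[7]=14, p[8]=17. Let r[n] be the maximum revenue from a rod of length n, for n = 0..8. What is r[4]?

   n    0    1    2    3    4    5    6    7    8
r[n]    0    2    7    9   14   16   21   23   28

14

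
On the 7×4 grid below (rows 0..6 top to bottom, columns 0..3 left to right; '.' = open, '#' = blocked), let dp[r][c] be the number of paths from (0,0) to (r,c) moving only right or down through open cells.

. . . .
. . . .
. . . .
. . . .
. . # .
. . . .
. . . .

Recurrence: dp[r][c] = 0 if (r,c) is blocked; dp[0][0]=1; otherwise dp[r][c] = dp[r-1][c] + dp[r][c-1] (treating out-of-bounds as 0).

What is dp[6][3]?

r\c   0   1   2   3
  0   1   1   1   1
  1   1   2   3   4
  2   1   3   6  10
  3   1   4  10  20
  4   1   5   0  20
  5   1   6   6  26
  6   1   7  13  39

39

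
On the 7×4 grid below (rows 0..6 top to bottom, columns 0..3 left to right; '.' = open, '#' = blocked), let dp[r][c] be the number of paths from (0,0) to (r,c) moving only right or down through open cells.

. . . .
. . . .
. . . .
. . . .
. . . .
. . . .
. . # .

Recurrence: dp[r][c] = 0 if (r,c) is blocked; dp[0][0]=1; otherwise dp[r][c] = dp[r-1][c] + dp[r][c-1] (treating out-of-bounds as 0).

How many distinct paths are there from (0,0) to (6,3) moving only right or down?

r\c   0   1   2   3
  0   1   1   1   1
  1   1   2   3   4
  2   1   3   6  10
  3   1   4  10  20
  4   1   5  15  35
  5   1   6  21  56
  6   1   7   0  56

56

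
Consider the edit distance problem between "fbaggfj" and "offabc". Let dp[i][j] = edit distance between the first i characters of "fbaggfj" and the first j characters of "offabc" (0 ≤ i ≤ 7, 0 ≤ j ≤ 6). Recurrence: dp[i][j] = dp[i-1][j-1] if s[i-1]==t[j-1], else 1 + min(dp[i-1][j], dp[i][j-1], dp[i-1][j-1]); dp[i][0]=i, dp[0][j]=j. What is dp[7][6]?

   ''  o  f  f  a  b  c
''  0  1  2  3  4  5  6
 f  1  1  1  2  3  4  5
 b  2  2  2  2  3  3  4
 a  3  3  3  3  2  3  4
 g  4  4  4  4  3  3  4
 g  5  5  5  5  4  4  4
 f  6  6  5  5  5  5  5
 j  7  7  6  6  6  6  6

6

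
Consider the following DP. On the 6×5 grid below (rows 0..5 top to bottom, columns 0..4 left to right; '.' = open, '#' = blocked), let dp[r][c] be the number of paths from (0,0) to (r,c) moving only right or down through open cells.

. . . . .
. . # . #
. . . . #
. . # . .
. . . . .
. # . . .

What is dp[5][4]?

r\c   0   1   2   3   4
  0   1   1   1   1   1
  1   1   2   0   1   0
  2   1   3   3   4   0
  3   1   4   0   4   4
  4   1   5   5   9  13
  5   1   0   5  14  27

27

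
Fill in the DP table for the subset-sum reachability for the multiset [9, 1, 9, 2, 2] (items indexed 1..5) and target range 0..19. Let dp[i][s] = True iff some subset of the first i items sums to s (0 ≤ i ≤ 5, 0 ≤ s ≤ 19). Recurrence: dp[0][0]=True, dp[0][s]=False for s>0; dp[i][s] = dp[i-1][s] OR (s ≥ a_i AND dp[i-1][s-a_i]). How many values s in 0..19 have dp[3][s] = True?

6

i\s   0   1   2   3   4   5   6   7   8   9  10  11  12  13  14  15  16  17  18  19
  0   T   F   F   F   F   F   F   F   F   F   F   F   F   F   F   F   F   F   F   F
  1   T   F   F   F   F   F   F   F   F   T   F   F   F   F   F   F   F   F   F   F
  2   T   T   F   F   F   F   F   F   F   T   T   F   F   F   F   F   F   F   F   F
  3   T   T   F   F   F   F   F   F   F   T   T   F   F   F   F   F   F   F   T   T
  4   T   T   T   T   F   F   F   F   F   T   T   T   T   F   F   F   F   F   T   T
  5   T   T   T   T   T   T   F   F   F   T   T   T   T   T   T   F   F   F   T   T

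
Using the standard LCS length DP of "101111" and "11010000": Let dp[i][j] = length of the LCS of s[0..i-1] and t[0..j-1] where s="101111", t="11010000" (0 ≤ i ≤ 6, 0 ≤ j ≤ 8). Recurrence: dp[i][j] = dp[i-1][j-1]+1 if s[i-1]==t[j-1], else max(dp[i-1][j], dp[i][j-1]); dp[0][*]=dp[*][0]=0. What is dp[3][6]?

   ''  1  1  0  1  0  0  0  0
''  0  0  0  0  0  0  0  0  0
 1  0  1  1  1  1  1  1  1  1
 0  0  1  1  2  2  2  2  2  2
 1  0  1  2  2  3  3  3  3  3
 1  0  1  2  2  3  3  3  3  3
 1  0  1  2  2  3  3  3  3  3
 1  0  1  2  2  3  3  3  3  3

3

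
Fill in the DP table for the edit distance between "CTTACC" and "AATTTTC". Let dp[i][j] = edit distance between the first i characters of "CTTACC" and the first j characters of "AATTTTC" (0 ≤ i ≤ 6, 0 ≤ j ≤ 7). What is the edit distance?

4

   ''  A  A  T  T  T  T  C
''  0  1  2  3  4  5  6  7
 C  1  1  2  3  4  5  6  6
 T  2  2  2  2  3  4  5  6
 T  3  3  3  2  2  3  4  5
 A  4  3  3  3  3  3  4  5
 C  5  4  4  4  4  4  4  4
 C  6  5  5  5  5  5  5  4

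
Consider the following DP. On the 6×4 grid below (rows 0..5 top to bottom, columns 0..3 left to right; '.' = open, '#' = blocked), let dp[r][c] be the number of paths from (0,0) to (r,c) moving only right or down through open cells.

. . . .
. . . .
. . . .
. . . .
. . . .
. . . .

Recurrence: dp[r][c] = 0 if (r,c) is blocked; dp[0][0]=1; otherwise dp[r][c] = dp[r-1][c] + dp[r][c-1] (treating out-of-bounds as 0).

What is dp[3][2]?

10

r\c   0   1   2   3
  0   1   1   1   1
  1   1   2   3   4
  2   1   3   6  10
  3   1   4  10  20
  4   1   5  15  35
  5   1   6  21  56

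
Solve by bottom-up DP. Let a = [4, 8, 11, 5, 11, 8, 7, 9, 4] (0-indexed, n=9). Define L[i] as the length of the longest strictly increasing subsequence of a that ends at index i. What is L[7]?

4

   i    0    1    2    3    4    5    6    7    8
a[i]    4    8   11    5   11    8    7    9    4
L[i]    1    2    3    2    3    3    3    4    1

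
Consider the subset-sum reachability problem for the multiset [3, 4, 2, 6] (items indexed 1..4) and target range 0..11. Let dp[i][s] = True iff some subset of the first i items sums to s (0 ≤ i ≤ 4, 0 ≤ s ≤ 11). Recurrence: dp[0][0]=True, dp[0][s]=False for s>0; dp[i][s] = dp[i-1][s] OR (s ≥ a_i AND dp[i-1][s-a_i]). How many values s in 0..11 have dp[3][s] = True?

i\s   0   1   2   3   4   5   6   7   8   9  10  11
  0   T   F   F   F   F   F   F   F   F   F   F   F
  1   T   F   F   T   F   F   F   F   F   F   F   F
  2   T   F   F   T   T   F   F   T   F   F   F   F
  3   T   F   T   T   T   T   T   T   F   T   F   F
  4   T   F   T   T   T   T   T   T   T   T   T   T

8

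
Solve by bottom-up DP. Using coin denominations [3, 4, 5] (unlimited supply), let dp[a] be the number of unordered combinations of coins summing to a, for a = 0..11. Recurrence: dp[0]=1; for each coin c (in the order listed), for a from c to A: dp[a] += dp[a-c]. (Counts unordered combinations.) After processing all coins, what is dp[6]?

after  coin     0     1     2     3     4     5     6     7     8     9    10    11
          3     1     0     0     1     0     0     1     0     0     1     0     0
          4     1     0     0     1     1     0     1     1     1     1     1     1
          5     1     0     0     1     1     1     1     1     2     2     2     2

1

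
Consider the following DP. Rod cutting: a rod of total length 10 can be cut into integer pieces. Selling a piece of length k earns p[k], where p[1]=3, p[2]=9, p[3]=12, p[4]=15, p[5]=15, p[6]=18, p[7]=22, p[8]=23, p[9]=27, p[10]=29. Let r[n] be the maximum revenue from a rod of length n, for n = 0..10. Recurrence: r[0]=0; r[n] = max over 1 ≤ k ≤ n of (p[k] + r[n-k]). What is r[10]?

   n    0    1    2    3    4    5    6    7    8    9   10
r[n]    0    3    9   12   18   21   27   30   36   39   45

45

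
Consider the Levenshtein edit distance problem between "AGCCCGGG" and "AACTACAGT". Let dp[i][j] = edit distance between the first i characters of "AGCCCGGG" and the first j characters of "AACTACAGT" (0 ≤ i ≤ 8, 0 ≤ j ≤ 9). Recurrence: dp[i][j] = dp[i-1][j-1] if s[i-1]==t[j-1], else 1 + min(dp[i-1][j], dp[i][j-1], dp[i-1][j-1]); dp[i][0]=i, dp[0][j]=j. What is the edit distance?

5

   ''  A  A  C  T  A  C  A  G  T
''  0  1  2  3  4  5  6  7  8  9
 A  1  0  1  2  3  4  5  6  7  8
 G  2  1  1  2  3  4  5  6  6  7
 C  3  2  2  1  2  3  4  5  6  7
 C  4  3  3  2  2  3  3  4  5  6
 C  5  4  4  3  3  3  3  4  5  6
 G  6  5  5  4  4  4  4  4  4  5
 G  7  6  6  5  5  5  5  5  4  5
 G  8  7  7  6  6  6  6  6  5  5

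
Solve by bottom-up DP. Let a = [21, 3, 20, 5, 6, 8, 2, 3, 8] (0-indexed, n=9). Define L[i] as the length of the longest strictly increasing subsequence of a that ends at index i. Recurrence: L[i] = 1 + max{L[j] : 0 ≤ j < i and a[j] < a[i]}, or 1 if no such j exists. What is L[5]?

4

   i    0    1    2    3    4    5    6    7    8
a[i]   21    3   20    5    6    8    2    3    8
L[i]    1    1    2    2    3    4    1    2    4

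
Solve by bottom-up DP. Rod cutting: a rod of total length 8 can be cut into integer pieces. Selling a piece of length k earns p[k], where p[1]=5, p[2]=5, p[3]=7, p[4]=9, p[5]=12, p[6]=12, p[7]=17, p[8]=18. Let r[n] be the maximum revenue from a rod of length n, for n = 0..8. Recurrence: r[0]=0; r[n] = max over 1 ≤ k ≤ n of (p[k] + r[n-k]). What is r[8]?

40

   n    0    1    2    3    4    5    6    7    8
r[n]    0    5   10   15   20   25   30   35   40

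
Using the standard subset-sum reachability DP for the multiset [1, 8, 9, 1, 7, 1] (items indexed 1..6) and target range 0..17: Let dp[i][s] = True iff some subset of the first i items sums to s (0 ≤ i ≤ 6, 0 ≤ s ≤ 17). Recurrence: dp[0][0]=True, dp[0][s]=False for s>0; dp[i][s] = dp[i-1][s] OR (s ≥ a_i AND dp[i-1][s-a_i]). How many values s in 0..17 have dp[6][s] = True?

13

i\s   0   1   2   3   4   5   6   7   8   9  10  11  12  13  14  15  16  17
  0   T   F   F   F   F   F   F   F   F   F   F   F   F   F   F   F   F   F
  1   T   T   F   F   F   F   F   F   F   F   F   F   F   F   F   F   F   F
  2   T   T   F   F   F   F   F   F   T   T   F   F   F   F   F   F   F   F
  3   T   T   F   F   F   F   F   F   T   T   T   F   F   F   F   F   F   T
  4   T   T   T   F   F   F   F   F   T   T   T   T   F   F   F   F   F   T
  5   T   T   T   F   F   F   F   T   T   T   T   T   F   F   F   T   T   T
  6   T   T   T   T   F   F   F   T   T   T   T   T   T   F   F   T   T   T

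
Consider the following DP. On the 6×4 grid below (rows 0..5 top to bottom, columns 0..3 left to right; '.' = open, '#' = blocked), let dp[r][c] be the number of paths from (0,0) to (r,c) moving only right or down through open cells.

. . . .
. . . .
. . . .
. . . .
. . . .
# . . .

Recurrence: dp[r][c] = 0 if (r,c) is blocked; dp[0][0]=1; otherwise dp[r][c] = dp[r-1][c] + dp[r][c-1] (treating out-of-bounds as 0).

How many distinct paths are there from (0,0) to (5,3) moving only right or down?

r\c   0   1   2   3
  0   1   1   1   1
  1   1   2   3   4
  2   1   3   6  10
  3   1   4  10  20
  4   1   5  15  35
  5   0   5  20  55

55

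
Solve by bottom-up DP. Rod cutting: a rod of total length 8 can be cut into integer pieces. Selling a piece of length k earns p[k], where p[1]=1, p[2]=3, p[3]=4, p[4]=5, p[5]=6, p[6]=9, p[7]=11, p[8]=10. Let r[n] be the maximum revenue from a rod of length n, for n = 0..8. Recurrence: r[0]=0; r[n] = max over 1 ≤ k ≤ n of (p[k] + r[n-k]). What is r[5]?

7

   n    0    1    2    3    4    5    6    7    8
r[n]    0    1    3    4    6    7    9   11   12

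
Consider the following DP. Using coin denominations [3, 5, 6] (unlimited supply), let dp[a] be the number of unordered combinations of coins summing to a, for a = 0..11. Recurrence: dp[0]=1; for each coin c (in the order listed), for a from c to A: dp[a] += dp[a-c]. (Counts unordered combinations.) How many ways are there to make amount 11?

2

after  coin     0     1     2     3     4     5     6     7     8     9    10    11
          3     1     0     0     1     0     0     1     0     0     1     0     0
          5     1     0     0     1     0     1     1     0     1     1     1     1
          6     1     0     0     1     0     1     2     0     1     2     1     2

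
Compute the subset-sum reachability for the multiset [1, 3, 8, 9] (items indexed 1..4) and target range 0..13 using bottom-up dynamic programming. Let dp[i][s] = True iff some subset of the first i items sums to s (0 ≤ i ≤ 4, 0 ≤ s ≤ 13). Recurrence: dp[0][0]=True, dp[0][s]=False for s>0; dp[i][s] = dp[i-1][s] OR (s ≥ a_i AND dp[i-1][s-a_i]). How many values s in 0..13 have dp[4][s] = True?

10

i\s   0   1   2   3   4   5   6   7   8   9  10  11  12  13
  0   T   F   F   F   F   F   F   F   F   F   F   F   F   F
  1   T   T   F   F   F   F   F   F   F   F   F   F   F   F
  2   T   T   F   T   T   F   F   F   F   F   F   F   F   F
  3   T   T   F   T   T   F   F   F   T   T   F   T   T   F
  4   T   T   F   T   T   F   F   F   T   T   T   T   T   T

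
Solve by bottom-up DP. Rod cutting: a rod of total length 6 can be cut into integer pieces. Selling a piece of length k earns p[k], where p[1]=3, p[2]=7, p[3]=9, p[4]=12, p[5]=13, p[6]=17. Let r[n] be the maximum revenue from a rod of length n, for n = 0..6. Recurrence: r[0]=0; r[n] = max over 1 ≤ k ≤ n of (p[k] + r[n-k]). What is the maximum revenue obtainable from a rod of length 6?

   n    0    1    2    3    4    5    6
r[n]    0    3    7   10   14   17   21

21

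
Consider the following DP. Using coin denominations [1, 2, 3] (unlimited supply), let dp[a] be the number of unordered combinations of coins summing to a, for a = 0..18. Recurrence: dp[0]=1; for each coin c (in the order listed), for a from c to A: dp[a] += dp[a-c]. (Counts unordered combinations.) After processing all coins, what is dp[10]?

14

after  coin     0     1     2     3     4     5     6     7     8     9    10    11    12    13    14    15    16    17    18
          1     1     1     1     1     1     1     1     1     1     1     1     1     1     1     1     1     1     1     1
          2     1     1     2     2     3     3     4     4     5     5     6     6     7     7     8     8     9     9    10
          3     1     1     2     3     4     5     7     8    10    12    14    16    19    21    24    27    30    33    37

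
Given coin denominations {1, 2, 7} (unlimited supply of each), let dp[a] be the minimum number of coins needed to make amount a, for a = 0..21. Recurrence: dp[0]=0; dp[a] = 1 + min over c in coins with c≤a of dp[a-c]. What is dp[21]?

 a  0  1  2  3  4  5  6  7  8  9 10 11 12 13 14 15 16 17 18 19 20 21
dp  0  1  1  2  2  3  3  1  2  2  3  3  4  4  2  3  3  4  4  5  5  3

3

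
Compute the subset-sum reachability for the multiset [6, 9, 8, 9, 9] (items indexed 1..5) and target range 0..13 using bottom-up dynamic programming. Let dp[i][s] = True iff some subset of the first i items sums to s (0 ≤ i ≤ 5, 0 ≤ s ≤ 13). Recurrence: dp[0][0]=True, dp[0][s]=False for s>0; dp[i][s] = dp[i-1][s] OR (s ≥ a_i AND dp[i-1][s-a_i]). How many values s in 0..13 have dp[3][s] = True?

4

i\s   0   1   2   3   4   5   6   7   8   9  10  11  12  13
  0   T   F   F   F   F   F   F   F   F   F   F   F   F   F
  1   T   F   F   F   F   F   T   F   F   F   F   F   F   F
  2   T   F   F   F   F   F   T   F   F   T   F   F   F   F
  3   T   F   F   F   F   F   T   F   T   T   F   F   F   F
  4   T   F   F   F   F   F   T   F   T   T   F   F   F   F
  5   T   F   F   F   F   F   T   F   T   T   F   F   F   F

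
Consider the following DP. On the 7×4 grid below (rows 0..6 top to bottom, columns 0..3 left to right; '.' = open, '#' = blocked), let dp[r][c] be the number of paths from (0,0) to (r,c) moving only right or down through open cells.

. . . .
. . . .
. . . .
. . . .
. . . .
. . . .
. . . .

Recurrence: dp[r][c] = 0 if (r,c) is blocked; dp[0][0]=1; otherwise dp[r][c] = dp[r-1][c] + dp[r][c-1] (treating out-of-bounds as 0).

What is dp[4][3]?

35

r\c   0   1   2   3
  0   1   1   1   1
  1   1   2   3   4
  2   1   3   6  10
  3   1   4  10  20
  4   1   5  15  35
  5   1   6  21  56
  6   1   7  28  84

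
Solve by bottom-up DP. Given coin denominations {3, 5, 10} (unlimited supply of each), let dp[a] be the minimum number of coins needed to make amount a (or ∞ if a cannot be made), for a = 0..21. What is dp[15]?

 a  0  1  2  3  4  5  6  7  8  9 10 11 12 13 14 15 16 17 18 19 20 21
dp  0  -  -  1  -  1  2  -  2  3  1  3  4  2  4  2  3  5  3  4  2  4
(- denotes ∞ / unreachable)

2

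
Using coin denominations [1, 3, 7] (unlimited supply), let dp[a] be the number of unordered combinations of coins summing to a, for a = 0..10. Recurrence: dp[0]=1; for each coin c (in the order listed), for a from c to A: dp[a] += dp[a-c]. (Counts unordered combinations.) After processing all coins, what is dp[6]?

after  coin     0     1     2     3     4     5     6     7     8     9    10
          1     1     1     1     1     1     1     1     1     1     1     1
          3     1     1     1     2     2     2     3     3     3     4     4
          7     1     1     1     2     2     2     3     4     4     5     6

3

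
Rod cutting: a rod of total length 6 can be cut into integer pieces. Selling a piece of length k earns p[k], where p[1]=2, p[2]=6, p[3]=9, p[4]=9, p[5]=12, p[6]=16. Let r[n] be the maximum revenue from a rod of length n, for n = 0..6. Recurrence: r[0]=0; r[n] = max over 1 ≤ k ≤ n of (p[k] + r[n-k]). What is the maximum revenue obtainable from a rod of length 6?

   n    0    1    2    3    4    5    6
r[n]    0    2    6    9   12   15   18

18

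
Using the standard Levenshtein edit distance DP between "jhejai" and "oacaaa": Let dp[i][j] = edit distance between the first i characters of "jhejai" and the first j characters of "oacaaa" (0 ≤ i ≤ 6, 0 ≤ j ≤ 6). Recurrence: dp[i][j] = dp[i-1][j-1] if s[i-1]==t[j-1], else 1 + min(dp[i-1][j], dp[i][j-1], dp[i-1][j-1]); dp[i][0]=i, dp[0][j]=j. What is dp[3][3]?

3

   ''  o  a  c  a  a  a
''  0  1  2  3  4  5  6
 j  1  1  2  3  4  5  6
 h  2  2  2  3  4  5  6
 e  3  3  3  3  4  5  6
 j  4  4  4  4  4  5  6
 a  5  5  4  5  4  4  5
 i  6  6  5  5  5  5  5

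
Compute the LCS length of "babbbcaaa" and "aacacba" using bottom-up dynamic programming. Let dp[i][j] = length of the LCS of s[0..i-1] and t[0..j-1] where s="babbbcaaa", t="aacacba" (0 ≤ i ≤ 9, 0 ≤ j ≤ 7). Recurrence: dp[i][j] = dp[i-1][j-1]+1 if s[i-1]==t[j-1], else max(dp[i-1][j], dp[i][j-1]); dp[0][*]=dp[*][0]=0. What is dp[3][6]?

2

   ''  a  a  c  a  c  b  a
''  0  0  0  0  0  0  0  0
 b  0  0  0  0  0  0  1  1
 a  0  1  1  1  1  1  1  2
 b  0  1  1  1  1  1  2  2
 b  0  1  1  1  1  1  2  2
 b  0  1  1  1  1  1  2  2
 c  0  1  1  2  2  2  2  2
 a  0  1  2  2  3  3  3  3
 a  0  1  2  2  3  3  3  4
 a  0  1  2  2  3  3  3  4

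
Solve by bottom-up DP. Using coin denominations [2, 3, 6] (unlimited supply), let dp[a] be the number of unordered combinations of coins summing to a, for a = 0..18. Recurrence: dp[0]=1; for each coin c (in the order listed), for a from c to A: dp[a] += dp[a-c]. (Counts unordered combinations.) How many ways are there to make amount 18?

10

after  coin     0     1     2     3     4     5     6     7     8     9    10    11    12    13    14    15    16    17    18
          2     1     0     1     0     1     0     1     0     1     0     1     0     1     0     1     0     1     0     1
          3     1     0     1     1     1     1     2     1     2     2     2     2     3     2     3     3     3     3     4
          6     1     0     1     1     1     1     3     1     3     3     3     3     6     3     6     6     6     6    10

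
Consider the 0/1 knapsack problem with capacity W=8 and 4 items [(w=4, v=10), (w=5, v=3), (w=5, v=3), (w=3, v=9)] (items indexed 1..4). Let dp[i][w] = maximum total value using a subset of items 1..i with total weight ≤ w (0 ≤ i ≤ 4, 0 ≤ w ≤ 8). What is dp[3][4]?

i\w   0   1   2   3   4   5   6   7   8
  0   0   0   0   0   0   0   0   0   0
  1   0   0   0   0  10  10  10  10  10
  2   0   0   0   0  10  10  10  10  10
  3   0   0   0   0  10  10  10  10  10
  4   0   0   0   9  10  10  10  19  19

10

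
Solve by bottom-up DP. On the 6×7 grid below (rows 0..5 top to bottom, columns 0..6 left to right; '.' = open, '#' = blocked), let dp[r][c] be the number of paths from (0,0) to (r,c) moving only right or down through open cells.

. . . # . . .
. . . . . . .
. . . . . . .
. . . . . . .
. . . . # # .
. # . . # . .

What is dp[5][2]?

r\c   0   1   2   3   4   5   6
  0   1   1   1   0   0   0   0
  1   1   2   3   3   3   3   3
  2   1   3   6   9  12  15  18
  3   1   4  10  19  31  46  64
  4   1   5  15  34   0   0  64
  5   1   0  15  49   0   0  64

15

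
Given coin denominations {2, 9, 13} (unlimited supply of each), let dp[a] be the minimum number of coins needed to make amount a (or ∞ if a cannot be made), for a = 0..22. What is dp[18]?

 a  0  1  2  3  4  5  6  7  8  9 10 11 12 13 14 15 16 17 18 19 20 21 22
dp  0  -  1  -  2  -  3  -  4  1  5  2  6  1  7  2  8  3  2  4  3  5  2
(- denotes ∞ / unreachable)

2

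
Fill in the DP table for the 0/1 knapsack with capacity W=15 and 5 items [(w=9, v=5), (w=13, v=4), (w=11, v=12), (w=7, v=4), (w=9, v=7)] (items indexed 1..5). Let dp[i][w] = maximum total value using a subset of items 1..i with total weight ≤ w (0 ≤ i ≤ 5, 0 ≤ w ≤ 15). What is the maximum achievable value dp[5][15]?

i\w   0   1   2   3   4   5   6   7   8   9  10  11  12  13  14  15
  0   0   0   0   0   0   0   0   0   0   0   0   0   0   0   0   0
  1   0   0   0   0   0   0   0   0   0   5   5   5   5   5   5   5
  2   0   0   0   0   0   0   0   0   0   5   5   5   5   5   5   5
  3   0   0   0   0   0   0   0   0   0   5   5  12  12  12  12  12
  4   0   0   0   0   0   0   0   4   4   5   5  12  12  12  12  12
  5   0   0   0   0   0   0   0   4   4   7   7  12  12  12  12  12

12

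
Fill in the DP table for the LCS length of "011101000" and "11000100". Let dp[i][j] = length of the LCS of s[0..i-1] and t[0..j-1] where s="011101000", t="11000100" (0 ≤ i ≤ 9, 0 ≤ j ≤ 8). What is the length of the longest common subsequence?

   ''  1  1  0  0  0  1  0  0
''  0  0  0  0  0  0  0  0  0
 0  0  0  0  1  1  1  1  1  1
 1  0  1  1  1  1  1  2  2  2
 1  0  1  2  2  2  2  2  2  2
 1  0  1  2  2  2  2  3  3  3
 0  0  1  2  3  3  3  3  4  4
 1  0  1  2  3  3  3  4  4  4
 0  0  1  2  3  4  4  4  5  5
 0  0  1  2  3  4  5  5  5  6
 0  0  1  2  3  4  5  5  6  6

6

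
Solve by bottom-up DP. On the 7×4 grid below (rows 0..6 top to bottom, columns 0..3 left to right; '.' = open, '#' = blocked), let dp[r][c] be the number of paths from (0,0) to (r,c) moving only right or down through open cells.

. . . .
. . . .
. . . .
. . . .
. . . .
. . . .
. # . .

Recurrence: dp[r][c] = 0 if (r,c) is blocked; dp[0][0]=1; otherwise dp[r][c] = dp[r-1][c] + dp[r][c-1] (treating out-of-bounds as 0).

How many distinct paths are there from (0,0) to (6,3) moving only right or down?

77

r\c   0   1   2   3
  0   1   1   1   1
  1   1   2   3   4
  2   1   3   6  10
  3   1   4  10  20
  4   1   5  15  35
  5   1   6  21  56
  6   1   0  21  77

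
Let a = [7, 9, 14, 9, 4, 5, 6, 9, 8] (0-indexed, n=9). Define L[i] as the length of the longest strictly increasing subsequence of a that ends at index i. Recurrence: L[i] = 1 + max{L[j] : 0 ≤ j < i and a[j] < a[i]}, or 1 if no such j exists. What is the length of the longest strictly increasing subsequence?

   i    0    1    2    3    4    5    6    7    8
a[i]    7    9   14    9    4    5    6    9    8
L[i]    1    2    3    2    1    2    3    4    4

4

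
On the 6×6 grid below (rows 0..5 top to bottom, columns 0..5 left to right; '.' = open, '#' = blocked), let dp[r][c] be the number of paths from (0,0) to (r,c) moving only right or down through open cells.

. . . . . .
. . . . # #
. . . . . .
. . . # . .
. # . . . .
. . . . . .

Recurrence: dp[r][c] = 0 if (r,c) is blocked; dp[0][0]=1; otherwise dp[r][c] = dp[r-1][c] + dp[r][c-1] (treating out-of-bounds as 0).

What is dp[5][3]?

21

r\c   0   1   2   3   4   5
  0   1   1   1   1   1   1
  1   1   2   3   4   0   0
  2   1   3   6  10  10  10
  3   1   4  10   0  10  20
  4   1   0  10  10  20  40
  5   1   1  11  21  41  81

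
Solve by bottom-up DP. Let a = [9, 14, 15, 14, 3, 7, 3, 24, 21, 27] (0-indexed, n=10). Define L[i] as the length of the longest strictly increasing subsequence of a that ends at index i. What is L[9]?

5

   i    0    1    2    3    4    5    6    7    8    9
a[i]    9   14   15   14    3    7    3   24   21   27
L[i]    1    2    3    2    1    2    1    4    4    5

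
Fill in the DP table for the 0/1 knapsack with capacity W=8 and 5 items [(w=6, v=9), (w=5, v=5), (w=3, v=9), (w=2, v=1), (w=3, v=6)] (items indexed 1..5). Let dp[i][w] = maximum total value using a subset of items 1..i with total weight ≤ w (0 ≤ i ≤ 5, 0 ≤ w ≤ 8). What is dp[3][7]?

9

i\w   0   1   2   3   4   5   6   7   8
  0   0   0   0   0   0   0   0   0   0
  1   0   0   0   0   0   0   9   9   9
  2   0   0   0   0   0   5   9   9   9
  3   0   0   0   9   9   9   9   9  14
  4   0   0   1   9   9  10  10  10  14
  5   0   0   1   9   9  10  15  15  16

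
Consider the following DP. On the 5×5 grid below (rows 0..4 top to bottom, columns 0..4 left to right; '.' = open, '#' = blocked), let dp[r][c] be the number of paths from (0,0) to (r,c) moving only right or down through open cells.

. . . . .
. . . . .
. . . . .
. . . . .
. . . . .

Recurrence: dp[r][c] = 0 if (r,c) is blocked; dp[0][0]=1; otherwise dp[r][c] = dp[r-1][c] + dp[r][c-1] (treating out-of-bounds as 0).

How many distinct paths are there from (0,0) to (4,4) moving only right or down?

70

r\c   0   1   2   3   4
  0   1   1   1   1   1
  1   1   2   3   4   5
  2   1   3   6  10  15
  3   1   4  10  20  35
  4   1   5  15  35  70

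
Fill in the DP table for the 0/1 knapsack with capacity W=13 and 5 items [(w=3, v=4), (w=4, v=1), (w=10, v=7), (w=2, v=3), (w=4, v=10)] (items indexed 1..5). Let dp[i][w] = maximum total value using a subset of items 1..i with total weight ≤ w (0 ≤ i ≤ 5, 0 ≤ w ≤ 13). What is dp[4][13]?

11

i\w   0   1   2   3   4   5   6   7   8   9  10  11  12  13
  0   0   0   0   0   0   0   0   0   0   0   0   0   0   0
  1   0   0   0   4   4   4   4   4   4   4   4   4   4   4
  2   0   0   0   4   4   4   4   5   5   5   5   5   5   5
  3   0   0   0   4   4   4   4   5   5   5   7   7   7  11
  4   0   0   3   4   4   7   7   7   7   8   8   8  10  11
  5   0   0   3   4  10  10  13  14  14  17  17  17  17  18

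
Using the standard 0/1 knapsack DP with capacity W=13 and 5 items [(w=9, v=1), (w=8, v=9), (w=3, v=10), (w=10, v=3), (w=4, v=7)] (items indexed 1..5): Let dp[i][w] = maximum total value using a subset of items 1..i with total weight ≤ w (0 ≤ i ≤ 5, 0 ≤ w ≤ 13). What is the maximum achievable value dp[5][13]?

19

i\w   0   1   2   3   4   5   6   7   8   9  10  11  12  13
  0   0   0   0   0   0   0   0   0   0   0   0   0   0   0
  1   0   0   0   0   0   0   0   0   0   1   1   1   1   1
  2   0   0   0   0   0   0   0   0   9   9   9   9   9   9
  3   0   0   0  10  10  10  10  10  10  10  10  19  19  19
  4   0   0   0  10  10  10  10  10  10  10  10  19  19  19
  5   0   0   0  10  10  10  10  17  17  17  17  19  19  19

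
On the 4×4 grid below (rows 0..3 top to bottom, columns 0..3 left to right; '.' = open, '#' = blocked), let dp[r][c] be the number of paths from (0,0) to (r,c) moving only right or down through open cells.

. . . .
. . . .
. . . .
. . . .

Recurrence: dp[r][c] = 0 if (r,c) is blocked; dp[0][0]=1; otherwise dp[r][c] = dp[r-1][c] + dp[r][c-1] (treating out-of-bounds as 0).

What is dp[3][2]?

10

r\c   0   1   2   3
  0   1   1   1   1
  1   1   2   3   4
  2   1   3   6  10
  3   1   4  10  20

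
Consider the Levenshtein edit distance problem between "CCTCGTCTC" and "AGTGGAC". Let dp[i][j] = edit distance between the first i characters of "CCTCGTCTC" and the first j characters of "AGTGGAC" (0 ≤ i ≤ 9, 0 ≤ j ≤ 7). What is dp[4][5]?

   ''  A  G  T  G  G  A  C
''  0  1  2  3  4  5  6  7
 C  1  1  2  3  4  5  6  6
 C  2  2  2  3  4  5  6  6
 T  3  3  3  2  3  4  5  6
 C  4  4  4  3  3  4  5  5
 G  5  5  4  4  3  3  4  5
 T  6  6  5  4  4  4  4  5
 C  7  7  6  5  5  5  5  4
 T  8  8  7  6  6  6  6  5
 C  9  9  8  7  7  7  7  6

4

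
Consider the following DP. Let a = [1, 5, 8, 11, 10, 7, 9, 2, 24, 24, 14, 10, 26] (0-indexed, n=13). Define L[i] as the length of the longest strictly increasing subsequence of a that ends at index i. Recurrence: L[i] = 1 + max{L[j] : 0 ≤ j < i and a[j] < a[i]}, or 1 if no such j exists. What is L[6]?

4

   i    0    1    2    3    4    5    6    7    8    9   10   11   12
a[i]    1    5    8   11   10    7    9    2   24   24   14   10   26
L[i]    1    2    3    4    4    3    4    2    5    5    5    5    6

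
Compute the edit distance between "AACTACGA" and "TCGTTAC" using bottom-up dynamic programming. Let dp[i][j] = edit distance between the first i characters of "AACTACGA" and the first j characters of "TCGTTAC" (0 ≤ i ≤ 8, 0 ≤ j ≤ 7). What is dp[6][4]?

5

   ''  T  C  G  T  T  A  C
''  0  1  2  3  4  5  6  7
 A  1  1  2  3  4  5  5  6
 A  2  2  2  3  4  5  5  6
 C  3  3  2  3  4  5  6  5
 T  4  3  3  3  3  4  5  6
 A  5  4  4  4  4  4  4  5
 C  6  5  4  5  5  5  5  4
 G  7  6  5  4  5  6  6  5
 A  8  7  6  5  5  6  6  6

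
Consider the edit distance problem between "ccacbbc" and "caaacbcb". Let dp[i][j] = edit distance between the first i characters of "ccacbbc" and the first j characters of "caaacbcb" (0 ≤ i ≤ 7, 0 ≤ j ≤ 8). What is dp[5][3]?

   ''  c  a  a  a  c  b  c  b
''  0  1  2  3  4  5  6  7  8
 c  1  0  1  2  3  4  5  6  7
 c  2  1  1  2  3  3  4  5  6
 a  3  2  1  1  2  3  4  5  6
 c  4  3  2  2  2  2  3  4  5
 b  5  4  3  3  3  3  2  3  4
 b  6  5  4  4  4  4  3  3  3
 c  7  6  5  5  5  4  4  3  4

3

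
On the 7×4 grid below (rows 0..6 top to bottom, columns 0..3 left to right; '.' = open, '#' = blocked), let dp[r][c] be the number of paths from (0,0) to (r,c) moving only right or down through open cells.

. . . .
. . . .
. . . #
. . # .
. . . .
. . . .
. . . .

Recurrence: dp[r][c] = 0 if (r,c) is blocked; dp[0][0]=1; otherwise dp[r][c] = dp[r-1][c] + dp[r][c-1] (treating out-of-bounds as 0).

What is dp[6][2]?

18

r\c   0   1   2   3
  0   1   1   1   1
  1   1   2   3   4
  2   1   3   6   0
  3   1   4   0   0
  4   1   5   5   5
  5   1   6  11  16
  6   1   7  18  34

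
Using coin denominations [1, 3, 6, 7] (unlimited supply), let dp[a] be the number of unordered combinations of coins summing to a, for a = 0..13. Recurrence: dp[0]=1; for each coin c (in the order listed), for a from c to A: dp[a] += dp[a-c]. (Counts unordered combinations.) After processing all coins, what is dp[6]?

after  coin     0     1     2     3     4     5     6     7     8     9    10    11    12    13
          1     1     1     1     1     1     1     1     1     1     1     1     1     1     1
          3     1     1     1     2     2     2     3     3     3     4     4     4     5     5
          6     1     1     1     2     2     2     4     4     4     6     6     6     9     9
          7     1     1     1     2     2     2     4     5     5     7     8     8    11    13

4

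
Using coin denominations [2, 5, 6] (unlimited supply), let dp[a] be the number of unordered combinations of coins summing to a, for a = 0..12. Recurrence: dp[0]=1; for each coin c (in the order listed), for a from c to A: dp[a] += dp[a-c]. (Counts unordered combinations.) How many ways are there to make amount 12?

after  coin     0     1     2     3     4     5     6     7     8     9    10    11    12
          2     1     0     1     0     1     0     1     0     1     0     1     0     1
          5     1     0     1     0     1     1     1     1     1     1     2     1     2
          6     1     0     1     0     1     1     2     1     2     1     3     2     4

4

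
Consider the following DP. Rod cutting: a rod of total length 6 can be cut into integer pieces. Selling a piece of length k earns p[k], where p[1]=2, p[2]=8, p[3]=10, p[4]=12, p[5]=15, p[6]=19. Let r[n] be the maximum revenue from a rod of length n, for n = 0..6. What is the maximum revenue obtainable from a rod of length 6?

24

   n    0    1    2    3    4    5    6
r[n]    0    2    8   10   16   18   24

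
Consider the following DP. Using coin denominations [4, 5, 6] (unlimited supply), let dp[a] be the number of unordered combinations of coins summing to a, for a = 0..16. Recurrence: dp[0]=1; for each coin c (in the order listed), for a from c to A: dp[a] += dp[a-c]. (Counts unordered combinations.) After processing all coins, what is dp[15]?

2

after  coin     0     1     2     3     4     5     6     7     8     9    10    11    12    13    14    15    16
          4     1     0     0     0     1     0     0     0     1     0     0     0     1     0     0     0     1
          5     1     0     0     0     1     1     0     0     1     1     1     0     1     1     1     1     1
          6     1     0     0     0     1     1     1     0     1     1     2     1     2     1     2     2     3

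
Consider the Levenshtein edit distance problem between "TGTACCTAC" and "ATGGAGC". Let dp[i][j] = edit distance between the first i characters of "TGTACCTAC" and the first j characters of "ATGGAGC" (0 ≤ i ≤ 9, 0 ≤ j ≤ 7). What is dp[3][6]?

4

   ''  A  T  G  G  A  G  C
''  0  1  2  3  4  5  6  7
 T  1  1  1  2  3  4  5  6
 G  2  2  2  1  2  3  4  5
 T  3  3  2  2  2  3  4  5
 A  4  3  3  3  3  2  3  4
 C  5  4  4  4  4  3  3  3
 C  6  5  5  5  5  4  4  3
 T  7  6  5  6  6  5  5  4
 A  8  7  6  6  7  6  6  5
 C  9  8  7  7  7  7  7  6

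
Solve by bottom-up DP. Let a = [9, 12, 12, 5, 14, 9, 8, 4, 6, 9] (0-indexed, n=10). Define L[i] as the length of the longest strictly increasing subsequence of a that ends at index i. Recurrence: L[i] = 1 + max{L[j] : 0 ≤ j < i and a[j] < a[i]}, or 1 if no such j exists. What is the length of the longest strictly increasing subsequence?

3

   i    0    1    2    3    4    5    6    7    8    9
a[i]    9   12   12    5   14    9    8    4    6    9
L[i]    1    2    2    1    3    2    2    1    2    3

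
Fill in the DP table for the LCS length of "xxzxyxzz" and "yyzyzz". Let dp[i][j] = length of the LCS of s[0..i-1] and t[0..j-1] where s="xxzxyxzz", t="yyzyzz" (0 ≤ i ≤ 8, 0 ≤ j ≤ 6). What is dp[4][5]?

1

   ''  y  y  z  y  z  z
''  0  0  0  0  0  0  0
 x  0  0  0  0  0  0  0
 x  0  0  0  0  0  0  0
 z  0  0  0  1  1  1  1
 x  0  0  0  1  1  1  1
 y  0  1  1  1  2  2  2
 x  0  1  1  1  2  2  2
 z  0  1  1  2  2  3  3
 z  0  1  1  2  2  3  4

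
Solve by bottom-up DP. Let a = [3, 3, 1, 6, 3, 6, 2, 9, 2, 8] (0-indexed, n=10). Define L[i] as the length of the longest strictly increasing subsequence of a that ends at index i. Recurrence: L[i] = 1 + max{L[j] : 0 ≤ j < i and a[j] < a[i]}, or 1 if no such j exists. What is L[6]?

   i    0    1    2    3    4    5    6    7    8    9
a[i]    3    3    1    6    3    6    2    9    2    8
L[i]    1    1    1    2    2    3    2    4    2    4

2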